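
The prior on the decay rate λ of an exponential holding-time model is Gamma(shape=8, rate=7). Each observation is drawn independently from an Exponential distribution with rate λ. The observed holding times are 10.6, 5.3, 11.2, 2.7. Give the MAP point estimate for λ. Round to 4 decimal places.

The Exponential(rate=λ) likelihood is ∝ λ^n e^(−λΣtᵢ). Here n = 4 and Σtᵢ = 10.6 + 5.3 + 11.2 + 2.7 = 29.8.
Posterior ∝ λ^7e^(−7λ) · λ^4e^(−29.8λ) = λ^11e^(−36.8λ), i.e. Gamma(12, 36.8).
Mode = (a−1)/b = 11/36.8 ≈ 0.2989.

λ̂_MAP = 0.2989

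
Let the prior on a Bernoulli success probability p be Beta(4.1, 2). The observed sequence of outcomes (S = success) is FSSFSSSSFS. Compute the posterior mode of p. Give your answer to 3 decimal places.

Prior: Beta(4.1, 2).
Data: 7 successes in 10 trials (from the sequence). The binomial likelihood contributes p^7(1−p)^3, so the posterior is Beta(4.1+7, 2+3) = Beta(11.1, 5).
For Beta(a, b) with a, b > 1 the mode is (a−1)/(a+b−2) = 10.1/14.1 ≈ 0.716.

p̂_MAP = 0.716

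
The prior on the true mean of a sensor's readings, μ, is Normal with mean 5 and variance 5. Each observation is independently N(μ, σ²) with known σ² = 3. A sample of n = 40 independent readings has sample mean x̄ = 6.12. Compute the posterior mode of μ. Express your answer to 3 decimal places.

n = 40, x̄ = 6.12.
For a Normal prior and Normal likelihood with known variance, the posterior is Normal; its mode equals its mean, the precision-weighted average.
Prior precision 1/σ₀² = 1/5 = 0.2; data precision n/σ² = 40/3.
μ̂ = (0.2·5 + (40/3)·6.12) / (0.2 + 40/3) = 82.6/(203/15) = 177/29 ≈ 6.103.

μ̂_MAP = 6.103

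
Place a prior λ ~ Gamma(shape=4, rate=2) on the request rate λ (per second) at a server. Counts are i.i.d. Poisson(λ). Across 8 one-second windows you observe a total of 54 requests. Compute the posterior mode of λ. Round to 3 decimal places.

λ̂_MAP = 5.700

Σxᵢ = 54, n = 8.
Posterior ∝ λ^3e^(−2λ) · λ^54e^(−8λ) = λ^57e^(−10λ), i.e. Gamma(shape=58, rate=10).
The mode of a Gamma(a, b) with a ≥ 1 (shape–rate) is (a−1)/b = 57/10 ≈ 5.700.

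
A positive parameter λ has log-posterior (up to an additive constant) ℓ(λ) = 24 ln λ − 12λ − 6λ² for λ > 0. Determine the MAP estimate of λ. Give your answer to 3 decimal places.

λ̂_MAP = 1.000

ℓ'(λ) = 24/λ − 12 − 12λ. Setting this to zero and multiplying by λ: 12λ² + 12λ − 24 = 0.
λ = (−12 + √(12² + 4·12·24)) / (2·12) = (−12 + √1296) / 24 = (−12 + 36)/24 = 1.
ℓ''(λ) = −24/λ² − 12 < 0, confirming a maximum.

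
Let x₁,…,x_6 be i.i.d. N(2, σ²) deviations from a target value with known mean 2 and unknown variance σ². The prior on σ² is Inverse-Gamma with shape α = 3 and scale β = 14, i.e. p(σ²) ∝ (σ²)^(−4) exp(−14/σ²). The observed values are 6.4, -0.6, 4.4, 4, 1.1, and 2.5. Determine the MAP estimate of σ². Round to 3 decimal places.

σ̂²_MAP = 4.639

Sum of squared deviations about the known mean: SS = (6.4−2)² + (-0.6−2)² + (4.4−2)² + (4−2)² + (1.1−2)² + (2.5−2)² = 36.94.
The Normal likelihood contributes (σ²)^(−n/2) exp(−SS/(2σ²)), so the posterior is Inverse-Gamma(α + n/2, β + SS/2) = Inverse-Gamma(6, 32.47).
The mode of Inverse-Gamma(a, b) is b/(a+1) = 32.47/7 ≈ 4.639.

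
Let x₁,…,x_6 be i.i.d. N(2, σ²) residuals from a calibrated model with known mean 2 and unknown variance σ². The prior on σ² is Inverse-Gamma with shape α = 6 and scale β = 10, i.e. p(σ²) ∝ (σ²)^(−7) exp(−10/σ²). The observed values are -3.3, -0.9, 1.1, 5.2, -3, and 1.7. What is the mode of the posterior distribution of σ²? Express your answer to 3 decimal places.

Sum of squared deviations about the known mean: SS = (-3.3−2)² + (-0.9−2)² + (1.1−2)² + (5.2−2)² + (-3−2)² + (1.7−2)² = 72.64.
The Normal likelihood contributes (σ²)^(−n/2) exp(−SS/(2σ²)), so the posterior is Inverse-Gamma(α + n/2, β + SS/2) = Inverse-Gamma(9, 46.32).
The mode of Inverse-Gamma(a, b) is b/(a+1) = 46.32/10 ≈ 4.632.

σ̂²_MAP = 4.632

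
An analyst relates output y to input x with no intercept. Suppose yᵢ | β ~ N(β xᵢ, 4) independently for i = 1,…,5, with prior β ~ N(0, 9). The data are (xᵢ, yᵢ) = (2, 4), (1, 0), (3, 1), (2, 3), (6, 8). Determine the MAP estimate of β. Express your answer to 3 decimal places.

β̂_MAP = 1.194

log p(β | y) = −Σ(yᵢ − βxᵢ)²/(2·4) − β²/(2·9) + const.
Setting the derivative to zero: Σxᵢ(yᵢ − βxᵢ)/4 − β/9 = 0, so β = Σxᵢyᵢ / (Σxᵢ² + σ²/τ²).
Σxᵢyᵢ = 2·4 + 1·0 + 3·1 + 2·3 + 6·8 = 65; Σxᵢ² = 54; σ²/τ² = 4/9.
β̂_MAP = 65 / (54 + 4/9) = 65/(490/9) = 117/98 ≈ 1.194.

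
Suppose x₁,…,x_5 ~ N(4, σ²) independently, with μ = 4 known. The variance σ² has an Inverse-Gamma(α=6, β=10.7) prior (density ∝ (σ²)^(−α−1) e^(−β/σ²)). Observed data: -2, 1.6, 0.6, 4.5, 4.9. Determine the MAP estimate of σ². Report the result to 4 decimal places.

Sum of squared deviations about the known mean: SS = (-2−4)² + (1.6−4)² + (0.6−4)² + (4.5−4)² + (4.9−4)² = 54.38.
The Normal likelihood contributes (σ²)^(−n/2) exp(−SS/(2σ²)), so the posterior is Inverse-Gamma(α + n/2, β + SS/2) = Inverse-Gamma(8.5, 37.89).
The mode of Inverse-Gamma(a, b) is b/(a+1) = 37.89/9.5 ≈ 3.9884.

σ̂²_MAP = 3.9884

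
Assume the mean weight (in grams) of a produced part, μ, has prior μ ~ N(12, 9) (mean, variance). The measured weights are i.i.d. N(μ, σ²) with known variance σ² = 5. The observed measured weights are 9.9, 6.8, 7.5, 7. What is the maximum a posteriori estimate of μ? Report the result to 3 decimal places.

n = 4; x̄ = (9.9 + 6.8 + 7.5 + 7)/4 = 31.2/4 = 7.8.
For a Normal prior and Normal likelihood with known variance, the posterior is Normal; its mode equals its mean, the precision-weighted average.
Prior precision 1/σ₀² = 1/9; data precision n/σ² = 4/5 = 0.8.
μ̂ = ((1/9)·12 + 0.8·7.8) / (1/9 + 0.8) = (568/75)/(41/45) = 1704/205 ≈ 8.312.

μ̂_MAP = 8.312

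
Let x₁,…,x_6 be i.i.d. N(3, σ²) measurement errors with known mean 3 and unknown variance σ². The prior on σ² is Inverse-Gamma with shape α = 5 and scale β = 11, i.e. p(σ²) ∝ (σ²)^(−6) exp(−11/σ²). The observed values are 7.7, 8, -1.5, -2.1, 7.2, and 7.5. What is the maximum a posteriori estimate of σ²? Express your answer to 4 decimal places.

σ̂²_MAP = 8.5133

Sum of squared deviations about the known mean: SS = (7.7−3)² + (8−3)² + (-1.5−3)² + (-2.1−3)² + (7.2−3)² + (7.5−3)² = 131.24.
The Normal likelihood contributes (σ²)^(−n/2) exp(−SS/(2σ²)), so the posterior is Inverse-Gamma(α + n/2, β + SS/2) = Inverse-Gamma(8, 76.62).
The mode of Inverse-Gamma(a, b) is b/(a+1) = 76.62/9 ≈ 8.5133.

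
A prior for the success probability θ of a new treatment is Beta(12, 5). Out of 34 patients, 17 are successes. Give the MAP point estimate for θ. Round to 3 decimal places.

Prior: Beta(12, 5).
Data: 17 successes in 34 trials. The binomial likelihood contributes θ^17(1−θ)^17, so the posterior is Beta(12+17, 5+17) = Beta(29, 22).
For Beta(a, b) with a, b > 1 the mode is (a−1)/(a+b−2) = 28/49 ≈ 0.571.

θ̂_MAP = 0.571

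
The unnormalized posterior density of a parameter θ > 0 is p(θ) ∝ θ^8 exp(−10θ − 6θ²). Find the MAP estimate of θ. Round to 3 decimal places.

θ̂_MAP = 0.500

ℓ'(θ) = 8/θ − 10 − 12θ. Setting this to zero and multiplying by θ: 12θ² + 10θ − 8 = 0.
θ = (−10 + √(10² + 4·12·8)) / (2·12) = (−10 + √484) / 24 = (−10 + 22)/24 = 1/2.
ℓ''(θ) = −8/θ² − 12 < 0, confirming a maximum.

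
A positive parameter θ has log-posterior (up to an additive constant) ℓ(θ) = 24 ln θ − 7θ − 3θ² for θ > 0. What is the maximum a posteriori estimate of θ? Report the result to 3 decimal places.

θ̂_MAP = 1.500

ℓ'(θ) = 24/θ − 7 − 6θ. Setting this to zero and multiplying by θ: 6θ² + 7θ − 24 = 0.
θ = (−7 + √(7² + 4·6·24)) / (2·6) = (−7 + √625) / 12 = (−7 + 25)/12 = 3/2.
ℓ''(θ) = −24/θ² − 6 < 0, confirming a maximum.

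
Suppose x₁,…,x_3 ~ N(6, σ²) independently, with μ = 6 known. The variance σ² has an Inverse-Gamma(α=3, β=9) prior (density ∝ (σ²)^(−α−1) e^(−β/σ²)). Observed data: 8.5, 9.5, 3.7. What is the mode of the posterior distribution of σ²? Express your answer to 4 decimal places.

Sum of squared deviations about the known mean: SS = (8.5−6)² + (9.5−6)² + (3.7−6)² = 23.79.
The Normal likelihood contributes (σ²)^(−n/2) exp(−SS/(2σ²)), so the posterior is Inverse-Gamma(α + n/2, β + SS/2) = Inverse-Gamma(4.5, 20.895).
The mode of Inverse-Gamma(a, b) is b/(a+1) = 20.895/5.5 ≈ 3.7991.

σ̂²_MAP = 3.7991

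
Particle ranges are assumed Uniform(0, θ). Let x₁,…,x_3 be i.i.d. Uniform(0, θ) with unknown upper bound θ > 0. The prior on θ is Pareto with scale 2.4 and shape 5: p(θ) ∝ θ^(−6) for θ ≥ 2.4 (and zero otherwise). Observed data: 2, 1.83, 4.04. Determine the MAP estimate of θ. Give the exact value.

The Uniform(0, θ) likelihood is θ^(−n) for θ ≥ max(xᵢ), zero otherwise. Here max(xᵢ) = 4.04.
Posterior ∝ θ^(−6) · θ^(−3) = θ^(−9) on θ ≥ max(2.4, 4.04) = 4.04.
This density is strictly decreasing in θ, so the posterior mode lies at the lower boundary of the support.

θ̂_MAP = 4.04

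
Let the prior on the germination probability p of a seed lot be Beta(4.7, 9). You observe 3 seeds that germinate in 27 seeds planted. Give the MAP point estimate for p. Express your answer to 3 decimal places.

p̂_MAP = 0.173

Prior: Beta(4.7, 9).
Data: 3 successes in 27 trials. The binomial likelihood contributes p^3(1−p)^24, so the posterior is Beta(4.7+3, 9+24) = Beta(7.7, 33).
For Beta(a, b) with a, b > 1 the mode is (a−1)/(a+b−2) = 6.7/38.7 ≈ 0.173.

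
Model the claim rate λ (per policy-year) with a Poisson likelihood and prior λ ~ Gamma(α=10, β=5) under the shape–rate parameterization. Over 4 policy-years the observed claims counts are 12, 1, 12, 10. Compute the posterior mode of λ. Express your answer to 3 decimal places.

λ̂_MAP = 4.889

Σxᵢ = 12+1+12+10 = 35, with n = 4.
Posterior ∝ λ^9e^(−5λ) · λ^35e^(−4λ) = λ^44e^(−9λ), i.e. Gamma(shape=45, rate=9).
The mode of a Gamma(a, b) with a ≥ 1 (shape–rate) is (a−1)/b = 44/9 ≈ 4.889.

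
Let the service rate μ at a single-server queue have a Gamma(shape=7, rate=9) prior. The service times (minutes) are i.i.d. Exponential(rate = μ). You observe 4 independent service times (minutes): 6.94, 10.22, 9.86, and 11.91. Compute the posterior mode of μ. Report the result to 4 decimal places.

μ̂_MAP = 0.2086

The Exponential(rate=μ) likelihood is ∝ μ^n e^(−μΣtᵢ). Here n = 4 and Σtᵢ = 6.94 + 10.22 + 9.86 + 11.91 = 38.93.
Posterior ∝ μ^6e^(−9μ) · μ^4e^(−38.93μ) = μ^10e^(−47.93μ), i.e. Gamma(11, 47.93).
Mode = (a−1)/b = 10/47.93 ≈ 0.2086.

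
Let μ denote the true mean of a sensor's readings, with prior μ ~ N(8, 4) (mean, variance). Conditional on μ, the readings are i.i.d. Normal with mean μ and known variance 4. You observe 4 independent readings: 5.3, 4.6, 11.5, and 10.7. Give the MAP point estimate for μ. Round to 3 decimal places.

μ̂_MAP = 8.020

n = 4; x̄ = (5.3 + 4.6 + 11.5 + 10.7)/4 = 32.1/4 = 8.025.
For a Normal prior and Normal likelihood with known variance, the posterior is Normal; its mode equals its mean, the precision-weighted average.
Prior precision 1/σ₀² = 1/4 = 0.25; data precision n/σ² = 4/4 = 1.
μ̂ = (0.25·8 + 1·8.025) / (0.25 + 1) = 10.025/1.25 = 8.020.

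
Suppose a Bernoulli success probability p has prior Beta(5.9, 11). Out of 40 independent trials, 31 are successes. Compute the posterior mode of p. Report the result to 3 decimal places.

p̂_MAP = 0.654

Prior: Beta(5.9, 11).
Data: 31 successes in 40 trials. The binomial likelihood contributes p^31(1−p)^9, so the posterior is Beta(5.9+31, 11+9) = Beta(36.9, 20).
For Beta(a, b) with a, b > 1 the mode is (a−1)/(a+b−2) = 35.9/54.9 ≈ 0.654.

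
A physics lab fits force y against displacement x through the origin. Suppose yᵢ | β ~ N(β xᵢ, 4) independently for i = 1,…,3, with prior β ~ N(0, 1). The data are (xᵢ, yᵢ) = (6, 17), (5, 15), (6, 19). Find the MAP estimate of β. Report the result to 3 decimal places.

log p(β | y) = −Σ(yᵢ − βxᵢ)²/(2·4) − β²/(2·1) + const.
Setting the derivative to zero: Σxᵢ(yᵢ − βxᵢ)/4 − β/1 = 0, so β = Σxᵢyᵢ / (Σxᵢ² + σ²/τ²).
Σxᵢyᵢ = 6·17 + 5·15 + 6·19 = 291; Σxᵢ² = 97; σ²/τ² = 4.
β̂_MAP = 291 / (97 + 4) = 291/101 ≈ 2.881.

β̂_MAP = 2.881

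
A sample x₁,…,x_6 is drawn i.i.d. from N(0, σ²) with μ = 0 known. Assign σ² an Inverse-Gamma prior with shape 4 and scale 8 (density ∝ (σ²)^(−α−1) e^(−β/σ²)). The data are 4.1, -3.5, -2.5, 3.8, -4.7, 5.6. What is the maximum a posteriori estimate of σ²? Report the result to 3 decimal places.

Sum of squared deviations about the known mean: SS = (4.1−0)² + (-3.5−0)² + (-2.5−0)² + (3.8−0)² + (-4.7−0)² + (5.6−0)² = 103.2.
The Normal likelihood contributes (σ²)^(−n/2) exp(−SS/(2σ²)), so the posterior is Inverse-Gamma(α + n/2, β + SS/2) = Inverse-Gamma(7, 59.6).
The mode of Inverse-Gamma(a, b) is b/(a+1) = 59.6/8 ≈ 7.450.

σ̂²_MAP = 7.450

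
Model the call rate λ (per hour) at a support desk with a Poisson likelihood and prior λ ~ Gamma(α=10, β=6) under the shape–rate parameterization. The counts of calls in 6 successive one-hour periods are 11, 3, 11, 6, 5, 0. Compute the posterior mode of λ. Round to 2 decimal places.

Σxᵢ = 11+3+11+6+5+0 = 36, with n = 6.
Posterior ∝ λ^9e^(−6λ) · λ^36e^(−6λ) = λ^45e^(−12λ), i.e. Gamma(shape=46, rate=12).
The mode of a Gamma(a, b) with a ≥ 1 (shape–rate) is (a−1)/b = 45/12 ≈ 3.75.

λ̂_MAP = 3.75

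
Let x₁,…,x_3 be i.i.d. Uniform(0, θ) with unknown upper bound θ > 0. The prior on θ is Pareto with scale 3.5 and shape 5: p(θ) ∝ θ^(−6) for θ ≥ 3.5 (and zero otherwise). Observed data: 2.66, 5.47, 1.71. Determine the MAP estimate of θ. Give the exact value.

The Uniform(0, θ) likelihood is θ^(−n) for θ ≥ max(xᵢ), zero otherwise. Here max(xᵢ) = 5.47.
Posterior ∝ θ^(−6) · θ^(−3) = θ^(−9) on θ ≥ max(3.5, 5.47) = 5.47.
This density is strictly decreasing in θ, so the posterior mode lies at the lower boundary of the support.

θ̂_MAP = 5.47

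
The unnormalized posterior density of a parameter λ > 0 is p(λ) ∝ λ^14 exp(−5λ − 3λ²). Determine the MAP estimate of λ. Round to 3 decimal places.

ℓ'(λ) = 14/λ − 5 − 6λ. Setting this to zero and multiplying by λ: 6λ² + 5λ − 14 = 0.
λ = (−5 + √(5² + 4·6·14)) / (2·6) = (−5 + √361) / 12 = (−5 + 19)/12 = 7/6.
ℓ''(λ) = −14/λ² − 6 < 0, confirming a maximum.

λ̂_MAP = 1.167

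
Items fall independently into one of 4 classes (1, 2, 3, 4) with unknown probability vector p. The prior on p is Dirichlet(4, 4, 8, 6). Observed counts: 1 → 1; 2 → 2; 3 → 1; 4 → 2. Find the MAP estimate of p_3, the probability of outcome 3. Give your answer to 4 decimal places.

The posterior is Dirichlet(αᵢ + nᵢ) = Dirichlet(5, 6, 9, 8).
For a Dirichlet(a₁,…,a_K) with all aᵢ > 1, the mode has j-th component (aⱼ − 1)/(Σaᵢ − K).
Here Σaᵢ = 28 and K = 4, so p_3 = (9 − 1)/(28 − 4) = 8/24 ≈ 0.3333.

MAP estimate: 0.3333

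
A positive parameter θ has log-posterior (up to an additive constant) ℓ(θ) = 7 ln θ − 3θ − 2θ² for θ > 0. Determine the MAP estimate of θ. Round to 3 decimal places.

ℓ'(θ) = 7/θ − 3 − 4θ. Setting this to zero and multiplying by θ: 4θ² + 3θ − 7 = 0.
θ = (−3 + √(3² + 4·4·7)) / (2·4) = (−3 + √121) / 8 = (−3 + 11)/8 = 1.
ℓ''(θ) = −7/θ² − 4 < 0, confirming a maximum.

θ̂_MAP = 1.000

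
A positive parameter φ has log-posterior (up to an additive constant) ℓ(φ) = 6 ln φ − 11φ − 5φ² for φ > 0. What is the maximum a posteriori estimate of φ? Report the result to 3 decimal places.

φ̂_MAP = 0.400

ℓ'(φ) = 6/φ − 11 − 10φ. Setting this to zero and multiplying by φ: 10φ² + 11φ − 6 = 0.
φ = (−11 + √(11² + 4·10·6)) / (2·10) = (−11 + √361) / 20 = (−11 + 19)/20 = 2/5.
ℓ''(φ) = −6/φ² − 10 < 0, confirming a maximum.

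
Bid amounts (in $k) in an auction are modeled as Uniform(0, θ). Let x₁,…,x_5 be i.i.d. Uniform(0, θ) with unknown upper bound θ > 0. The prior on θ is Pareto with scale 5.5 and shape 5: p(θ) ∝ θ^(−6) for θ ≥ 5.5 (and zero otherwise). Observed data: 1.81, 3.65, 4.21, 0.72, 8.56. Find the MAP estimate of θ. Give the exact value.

θ̂_MAP = 8.56

The Uniform(0, θ) likelihood is θ^(−n) for θ ≥ max(xᵢ), zero otherwise. Here max(xᵢ) = 8.56.
Posterior ∝ θ^(−6) · θ^(−5) = θ^(−11) on θ ≥ max(5.5, 8.56) = 8.56.
This density is strictly decreasing in θ, so the posterior mode lies at the lower boundary of the support.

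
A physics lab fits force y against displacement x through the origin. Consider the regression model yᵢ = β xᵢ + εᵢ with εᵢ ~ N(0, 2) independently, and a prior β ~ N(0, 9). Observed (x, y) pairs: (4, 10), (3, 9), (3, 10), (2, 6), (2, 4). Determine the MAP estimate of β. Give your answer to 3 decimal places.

β̂_MAP = 2.771

log p(β | y) = −Σ(yᵢ − βxᵢ)²/(2·2) − β²/(2·9) + const.
Setting the derivative to zero: Σxᵢ(yᵢ − βxᵢ)/2 − β/9 = 0, so β = Σxᵢyᵢ / (Σxᵢ² + σ²/τ²).
Σxᵢyᵢ = 4·10 + 3·9 + 3·10 + 2·6 + 2·4 = 117; Σxᵢ² = 42; σ²/τ² = 2/9.
β̂_MAP = 117 / (42 + 2/9) = 117/(380/9) = 1053/380 ≈ 2.771.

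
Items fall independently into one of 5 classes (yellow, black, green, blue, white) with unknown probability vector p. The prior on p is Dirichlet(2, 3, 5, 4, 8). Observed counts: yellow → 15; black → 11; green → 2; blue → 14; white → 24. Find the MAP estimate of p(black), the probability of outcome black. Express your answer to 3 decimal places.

MAP estimate of p(black) = 0.157

The posterior is Dirichlet(αᵢ + nᵢ) = Dirichlet(17, 14, 7, 18, 32).
For a Dirichlet(a₁,…,a_K) with all aᵢ > 1, the mode has j-th component (aⱼ − 1)/(Σaᵢ − K).
Here Σaᵢ = 88 and K = 5, so p(black) = (14 − 1)/(88 − 5) = 13/83 ≈ 0.157.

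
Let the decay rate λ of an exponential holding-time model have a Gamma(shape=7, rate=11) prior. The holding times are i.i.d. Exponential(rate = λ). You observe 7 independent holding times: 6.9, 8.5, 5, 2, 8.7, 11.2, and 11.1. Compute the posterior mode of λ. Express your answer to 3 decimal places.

λ̂_MAP = 0.202

The Exponential(rate=λ) likelihood is ∝ λ^n e^(−λΣtᵢ). Here n = 7 and Σtᵢ = 6.9 + 8.5 + 5 + 2 + 8.7 + 11.2 + 11.1 = 53.4.
Posterior ∝ λ^6e^(−11λ) · λ^7e^(−53.4λ) = λ^13e^(−64.4λ), i.e. Gamma(14, 64.4).
Mode = (a−1)/b = 13/64.4 ≈ 0.202.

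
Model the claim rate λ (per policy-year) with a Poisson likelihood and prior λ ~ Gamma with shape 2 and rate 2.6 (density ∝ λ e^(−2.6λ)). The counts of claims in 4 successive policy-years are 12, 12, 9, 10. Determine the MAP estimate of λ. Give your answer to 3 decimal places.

Σxᵢ = 12+12+9+10 = 43, with n = 4.
Posterior ∝ λe^(−2.6λ) · λ^43e^(−4λ) = λ^44e^(−6.6λ), i.e. Gamma(shape=45, rate=6.6).
The mode of a Gamma(a, b) with a ≥ 1 (shape–rate) is (a−1)/b = 44/6.6 ≈ 6.667.

λ̂_MAP = 6.667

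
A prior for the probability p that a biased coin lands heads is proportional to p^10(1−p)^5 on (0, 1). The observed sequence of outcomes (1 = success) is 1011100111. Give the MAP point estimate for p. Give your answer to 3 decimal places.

p̂_MAP = 0.680

The prior density ∝ p^10(1−p)^5 is the kernel of Beta(11, 6).
Data: 7 successes in 10 trials (from the sequence). The binomial likelihood contributes p^7(1−p)^3, so the posterior is Beta(11+7, 6+3) = Beta(18, 9).
For Beta(a, b) with a, b > 1 the mode is (a−1)/(a+b−2) = 17/25 ≈ 0.680.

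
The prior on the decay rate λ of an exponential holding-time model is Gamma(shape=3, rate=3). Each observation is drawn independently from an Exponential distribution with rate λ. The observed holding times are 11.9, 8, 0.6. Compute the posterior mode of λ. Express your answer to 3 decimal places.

λ̂_MAP = 0.213

The Exponential(rate=λ) likelihood is ∝ λ^n e^(−λΣtᵢ). Here n = 3 and Σtᵢ = 11.9 + 8 + 0.6 = 20.5.
Posterior ∝ λ^2e^(−3λ) · λ^3e^(−20.5λ) = λ^5e^(−23.5λ), i.e. Gamma(6, 23.5).
Mode = (a−1)/b = 5/23.5 ≈ 0.213.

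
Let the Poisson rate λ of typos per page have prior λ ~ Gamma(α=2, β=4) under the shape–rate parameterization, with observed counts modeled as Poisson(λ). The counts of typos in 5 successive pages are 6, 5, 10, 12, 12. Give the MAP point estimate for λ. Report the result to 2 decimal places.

λ̂_MAP = 5.11

Σxᵢ = 6+5+10+12+12 = 45, with n = 5.
Posterior ∝ λe^(−4λ) · λ^45e^(−5λ) = λ^46e^(−9λ), i.e. Gamma(shape=47, rate=9).
The mode of a Gamma(a, b) with a ≥ 1 (shape–rate) is (a−1)/b = 46/9 ≈ 5.11.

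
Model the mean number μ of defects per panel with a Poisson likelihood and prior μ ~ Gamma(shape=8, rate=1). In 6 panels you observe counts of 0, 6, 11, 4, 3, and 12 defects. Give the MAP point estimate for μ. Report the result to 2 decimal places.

μ̂_MAP = 6.14

Σxᵢ = 0+6+11+4+3+12 = 36, with n = 6.
Posterior ∝ μ^7e^(−1μ) · μ^36e^(−6μ) = μ^43e^(−7μ), i.e. Gamma(shape=44, rate=7).
The mode of a Gamma(a, b) with a ≥ 1 (shape–rate) is (a−1)/b = 43/7 ≈ 6.14.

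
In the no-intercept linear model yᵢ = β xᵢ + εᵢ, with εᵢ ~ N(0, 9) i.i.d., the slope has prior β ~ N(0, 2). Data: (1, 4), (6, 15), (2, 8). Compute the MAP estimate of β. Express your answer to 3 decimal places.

log p(β | y) = −Σ(yᵢ − βxᵢ)²/(2·9) − β²/(2·2) + const.
Setting the derivative to zero: Σxᵢ(yᵢ − βxᵢ)/9 − β/2 = 0, so β = Σxᵢyᵢ / (Σxᵢ² + σ²/τ²).
Σxᵢyᵢ = 1·4 + 6·15 + 2·8 = 110; Σxᵢ² = 41; σ²/τ² = 4.5.
β̂_MAP = 110 / (41 + 4.5) = 110/45.5 ≈ 2.418.

β̂_MAP = 2.418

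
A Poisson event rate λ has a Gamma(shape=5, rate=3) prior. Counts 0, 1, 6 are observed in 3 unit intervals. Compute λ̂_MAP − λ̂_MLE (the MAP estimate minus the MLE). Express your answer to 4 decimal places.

MAP − MLE = -0.5000

Σxᵢ = 7. Posterior is Gamma(12, 6); MAP = (12−1)/6 = 11/6 ≈ 1.83333.
MLE = x̄ = 7/3 ≈ 2.33333.
Difference = 11/6 − 7/3 = -1/2 ≈ -0.5000.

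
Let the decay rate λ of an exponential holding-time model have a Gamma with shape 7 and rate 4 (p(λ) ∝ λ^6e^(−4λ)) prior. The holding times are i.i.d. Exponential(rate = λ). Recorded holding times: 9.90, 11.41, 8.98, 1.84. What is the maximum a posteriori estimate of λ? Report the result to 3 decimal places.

λ̂_MAP = 0.277

The Exponential(rate=λ) likelihood is ∝ λ^n e^(−λΣtᵢ). Here n = 4 and Σtᵢ = 9.90 + 11.41 + 8.98 + 1.84 = 32.13.
Posterior ∝ λ^6e^(−4λ) · λ^4e^(−32.13λ) = λ^10e^(−36.13λ), i.e. Gamma(11, 36.13).
Mode = (a−1)/b = 10/36.13 ≈ 0.277.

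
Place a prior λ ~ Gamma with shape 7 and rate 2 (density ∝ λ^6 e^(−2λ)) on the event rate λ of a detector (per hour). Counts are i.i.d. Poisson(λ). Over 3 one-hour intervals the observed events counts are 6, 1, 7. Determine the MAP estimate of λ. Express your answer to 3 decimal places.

Σxᵢ = 6+1+7 = 14, with n = 3.
Posterior ∝ λ^6e^(−2λ) · λ^14e^(−3λ) = λ^20e^(−5λ), i.e. Gamma(shape=21, rate=5).
The mode of a Gamma(a, b) with a ≥ 1 (shape–rate) is (a−1)/b = 20/5 ≈ 4.000.

λ̂_MAP = 4.000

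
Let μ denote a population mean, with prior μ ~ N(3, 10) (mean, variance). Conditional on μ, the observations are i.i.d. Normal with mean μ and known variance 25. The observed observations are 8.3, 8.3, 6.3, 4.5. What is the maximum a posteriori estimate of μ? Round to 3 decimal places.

μ̂_MAP = 5.369

n = 4; x̄ = (8.3 + 8.3 + 6.3 + 4.5)/4 = 27.4/4 = 6.85.
For a Normal prior and Normal likelihood with known variance, the posterior is Normal; its mode equals its mean, the precision-weighted average.
Prior precision 1/σ₀² = 1/10 = 0.1; data precision n/σ² = 4/25 = 0.16.
μ̂ = (0.1·3 + 0.16·6.85) / (0.1 + 0.16) = 1.396/0.26 = 349/65 ≈ 5.369.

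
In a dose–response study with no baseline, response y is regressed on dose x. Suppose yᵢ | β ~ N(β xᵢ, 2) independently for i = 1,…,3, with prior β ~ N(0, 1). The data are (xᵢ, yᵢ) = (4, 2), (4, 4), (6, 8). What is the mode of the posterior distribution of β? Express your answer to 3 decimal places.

β̂_MAP = 1.029

log p(β | y) = −Σ(yᵢ − βxᵢ)²/(2·2) − β²/(2·1) + const.
Setting the derivative to zero: Σxᵢ(yᵢ − βxᵢ)/2 − β/1 = 0, so β = Σxᵢyᵢ / (Σxᵢ² + σ²/τ²).
Σxᵢyᵢ = 4·2 + 4·4 + 6·8 = 72; Σxᵢ² = 68; σ²/τ² = 2.
β̂_MAP = 72 / (68 + 2) = 72/70 ≈ 1.029.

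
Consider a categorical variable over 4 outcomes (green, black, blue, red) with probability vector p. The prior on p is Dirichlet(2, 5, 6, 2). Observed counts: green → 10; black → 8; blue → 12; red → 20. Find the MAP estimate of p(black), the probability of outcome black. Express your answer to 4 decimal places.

The posterior is Dirichlet(αᵢ + nᵢ) = Dirichlet(12, 13, 18, 22).
For a Dirichlet(a₁,…,a_K) with all aᵢ > 1, the mode has j-th component (aⱼ − 1)/(Σaᵢ − K).
Here Σaᵢ = 65 and K = 4, so p(black) = (13 − 1)/(65 − 4) = 12/61 ≈ 0.1967.

MAP estimate of p(black) = 0.1967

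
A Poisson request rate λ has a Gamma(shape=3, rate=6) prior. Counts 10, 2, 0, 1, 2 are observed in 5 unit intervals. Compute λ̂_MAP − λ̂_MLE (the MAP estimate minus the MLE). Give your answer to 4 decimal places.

MAP − MLE = -1.4545

Σxᵢ = 15. Posterior is Gamma(18, 11); MAP = (18−1)/11 = 17/11 ≈ 1.54545.
MLE = x̄ = 15/5 ≈ 3.00000.
Difference = 17/11 − 15/5 = -16/11 ≈ -1.4545.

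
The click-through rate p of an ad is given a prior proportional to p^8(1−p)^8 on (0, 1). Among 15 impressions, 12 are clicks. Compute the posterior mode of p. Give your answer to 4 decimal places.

The prior density ∝ p^8(1−p)^8 is the kernel of Beta(9, 9).
Data: 12 successes in 15 trials. The binomial likelihood contributes p^12(1−p)^3, so the posterior is Beta(9+12, 9+3) = Beta(21, 12).
For Beta(a, b) with a, b > 1 the mode is (a−1)/(a+b−2) = 20/31 ≈ 0.6452.

p̂_MAP = 0.6452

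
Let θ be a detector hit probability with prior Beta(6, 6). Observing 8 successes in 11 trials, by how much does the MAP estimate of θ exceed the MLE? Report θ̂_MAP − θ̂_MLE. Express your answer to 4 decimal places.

MAP − MLE = -0.1082

Posterior is Beta(14, 9); MAP = (14−1)/(23−2) = 13/21 ≈ 0.61905.
MLE ignores the prior: θ̂_MLE = k/n = 8/11 ≈ 0.72727.
Difference = 13/21 − 8/11 = -25/231 ≈ -0.1082.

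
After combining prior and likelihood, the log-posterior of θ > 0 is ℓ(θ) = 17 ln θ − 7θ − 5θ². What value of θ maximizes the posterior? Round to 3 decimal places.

ℓ'(θ) = 17/θ − 7 − 10θ. Setting this to zero and multiplying by θ: 10θ² + 7θ − 17 = 0.
θ = (−7 + √(7² + 4·10·17)) / (2·10) = (−7 + √729) / 20 = (−7 + 27)/20 = 1.
ℓ''(θ) = −17/θ² − 10 < 0, confirming a maximum.

θ̂_MAP = 1.000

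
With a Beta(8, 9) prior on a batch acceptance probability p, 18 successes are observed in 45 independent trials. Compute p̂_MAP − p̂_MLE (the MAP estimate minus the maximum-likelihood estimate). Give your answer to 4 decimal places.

MAP − MLE = 0.0167

Posterior is Beta(26, 36); MAP = (26−1)/(62−2) = 25/60 ≈ 0.41667.
MLE ignores the prior: p̂_MLE = k/n = 18/45 ≈ 0.40000.
Difference = 25/60 − 18/45 = 1/60 ≈ 0.0167.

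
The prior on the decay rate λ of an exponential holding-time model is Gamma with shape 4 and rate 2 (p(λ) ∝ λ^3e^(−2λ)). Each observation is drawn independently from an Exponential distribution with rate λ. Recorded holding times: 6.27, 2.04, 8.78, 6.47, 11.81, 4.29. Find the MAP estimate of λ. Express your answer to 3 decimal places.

λ̂_MAP = 0.216

The Exponential(rate=λ) likelihood is ∝ λ^n e^(−λΣtᵢ). Here n = 6 and Σtᵢ = 6.27 + 2.04 + 8.78 + 6.47 + 11.81 + 4.29 = 39.66.
Posterior ∝ λ^3e^(−2λ) · λ^6e^(−39.66λ) = λ^9e^(−41.66λ), i.e. Gamma(10, 41.66).
Mode = (a−1)/b = 9/41.66 ≈ 0.216.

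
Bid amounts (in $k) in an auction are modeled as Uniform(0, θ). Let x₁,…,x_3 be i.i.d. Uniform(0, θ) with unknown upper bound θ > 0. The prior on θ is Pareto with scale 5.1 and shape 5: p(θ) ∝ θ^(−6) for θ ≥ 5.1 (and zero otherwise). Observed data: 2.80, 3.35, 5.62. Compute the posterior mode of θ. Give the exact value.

θ̂_MAP = 5.62

The Uniform(0, θ) likelihood is θ^(−n) for θ ≥ max(xᵢ), zero otherwise. Here max(xᵢ) = 5.62.
Posterior ∝ θ^(−6) · θ^(−3) = θ^(−9) on θ ≥ max(5.1, 5.62) = 5.62.
This density is strictly decreasing in θ, so the posterior mode lies at the lower boundary of the support.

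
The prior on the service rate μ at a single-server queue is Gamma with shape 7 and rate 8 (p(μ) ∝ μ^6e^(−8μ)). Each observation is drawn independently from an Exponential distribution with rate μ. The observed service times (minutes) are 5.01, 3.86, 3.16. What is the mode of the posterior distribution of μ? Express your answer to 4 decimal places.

μ̂_MAP = 0.4493

The Exponential(rate=μ) likelihood is ∝ μ^n e^(−μΣtᵢ). Here n = 3 and Σtᵢ = 5.01 + 3.86 + 3.16 = 12.03.
Posterior ∝ μ^6e^(−8μ) · μ^3e^(−12.03μ) = μ^9e^(−20.03μ), i.e. Gamma(10, 20.03).
Mode = (a−1)/b = 9/20.03 ≈ 0.4493.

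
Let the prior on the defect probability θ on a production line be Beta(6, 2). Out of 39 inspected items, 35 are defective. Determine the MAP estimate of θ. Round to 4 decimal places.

θ̂_MAP = 0.8889

Prior: Beta(6, 2).
Data: 35 successes in 39 trials. The binomial likelihood contributes θ^35(1−θ)^4, so the posterior is Beta(6+35, 2+4) = Beta(41, 6).
For Beta(a, b) with a, b > 1 the mode is (a−1)/(a+b−2) = 40/45 ≈ 0.8889.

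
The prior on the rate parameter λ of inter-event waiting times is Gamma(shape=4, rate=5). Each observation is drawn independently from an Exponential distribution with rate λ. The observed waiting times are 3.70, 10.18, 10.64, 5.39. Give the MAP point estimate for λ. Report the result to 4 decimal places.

λ̂_MAP = 0.2005

The Exponential(rate=λ) likelihood is ∝ λ^n e^(−λΣtᵢ). Here n = 4 and Σtᵢ = 3.70 + 10.18 + 10.64 + 5.39 = 29.91.
Posterior ∝ λ^3e^(−5λ) · λ^4e^(−29.91λ) = λ^7e^(−34.91λ), i.e. Gamma(8, 34.91).
Mode = (a−1)/b = 7/34.91 ≈ 0.2005.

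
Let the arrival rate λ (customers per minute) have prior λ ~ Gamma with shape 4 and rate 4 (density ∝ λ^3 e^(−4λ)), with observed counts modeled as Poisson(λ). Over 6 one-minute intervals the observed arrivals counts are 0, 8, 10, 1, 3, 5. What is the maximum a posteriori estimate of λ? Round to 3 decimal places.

Σxᵢ = 0+8+10+1+3+5 = 27, with n = 6.
Posterior ∝ λ^3e^(−4λ) · λ^27e^(−6λ) = λ^30e^(−10λ), i.e. Gamma(shape=31, rate=10).
The mode of a Gamma(a, b) with a ≥ 1 (shape–rate) is (a−1)/b = 30/10 ≈ 3.000.

λ̂_MAP = 3.000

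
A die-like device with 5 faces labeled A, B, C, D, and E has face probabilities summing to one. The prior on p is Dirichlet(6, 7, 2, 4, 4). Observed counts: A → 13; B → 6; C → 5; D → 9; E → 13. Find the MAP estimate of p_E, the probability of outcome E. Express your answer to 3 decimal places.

MAP estimate of p_E = 0.250

The posterior is Dirichlet(αᵢ + nᵢ) = Dirichlet(19, 13, 7, 13, 17).
For a Dirichlet(a₁,…,a_K) with all aᵢ > 1, the mode has j-th component (aⱼ − 1)/(Σaᵢ − K).
Here Σaᵢ = 69 and K = 5, so p_E = (17 − 1)/(69 − 5) = 16/64 ≈ 0.250.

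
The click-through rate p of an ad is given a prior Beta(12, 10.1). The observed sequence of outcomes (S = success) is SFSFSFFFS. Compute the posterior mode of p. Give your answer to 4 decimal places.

p̂_MAP = 0.5155

Prior: Beta(12, 10.1).
Data: 4 successes in 9 trials (from the sequence). The binomial likelihood contributes p^4(1−p)^5, so the posterior is Beta(12+4, 10.1+5) = Beta(16, 15.1).
For Beta(a, b) with a, b > 1 the mode is (a−1)/(a+b−2) = 15/29.1 ≈ 0.5155.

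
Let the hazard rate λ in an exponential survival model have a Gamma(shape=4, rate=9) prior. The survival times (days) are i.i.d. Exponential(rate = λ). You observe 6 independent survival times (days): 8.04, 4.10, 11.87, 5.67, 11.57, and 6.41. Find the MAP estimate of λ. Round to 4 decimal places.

λ̂_MAP = 0.1588

The Exponential(rate=λ) likelihood is ∝ λ^n e^(−λΣtᵢ). Here n = 6 and Σtᵢ = 8.04 + 4.10 + 11.87 + 5.67 + 11.57 + 6.41 = 47.66.
Posterior ∝ λ^3e^(−9λ) · λ^6e^(−47.66λ) = λ^9e^(−56.66λ), i.e. Gamma(10, 56.66).
Mode = (a−1)/b = 9/56.66 ≈ 0.1588.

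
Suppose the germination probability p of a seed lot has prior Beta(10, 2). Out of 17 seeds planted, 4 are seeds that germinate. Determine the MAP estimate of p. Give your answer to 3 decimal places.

p̂_MAP = 0.481

Prior: Beta(10, 2).
Data: 4 successes in 17 trials. The binomial likelihood contributes p^4(1−p)^13, so the posterior is Beta(10+4, 2+13) = Beta(14, 15).
For Beta(a, b) with a, b > 1 the mode is (a−1)/(a+b−2) = 13/27 ≈ 0.481.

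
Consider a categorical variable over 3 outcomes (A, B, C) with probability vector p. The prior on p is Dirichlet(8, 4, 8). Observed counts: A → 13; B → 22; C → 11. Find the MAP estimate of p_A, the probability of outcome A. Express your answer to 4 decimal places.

The posterior is Dirichlet(αᵢ + nᵢ) = Dirichlet(21, 26, 19).
For a Dirichlet(a₁,…,a_K) with all aᵢ > 1, the mode has j-th component (aⱼ − 1)/(Σaᵢ − K).
Here Σaᵢ = 66 and K = 3, so p_A = (21 − 1)/(66 − 3) = 20/63 ≈ 0.3175.

MAP estimate of p_A = 0.3175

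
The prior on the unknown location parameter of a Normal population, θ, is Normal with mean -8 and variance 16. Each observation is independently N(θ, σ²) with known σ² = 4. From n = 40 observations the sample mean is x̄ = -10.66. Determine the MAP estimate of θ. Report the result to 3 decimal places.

n = 40, x̄ = -10.66.
For a Normal prior and Normal likelihood with known variance, the posterior is Normal; its mode equals its mean, the precision-weighted average.
Prior precision 1/σ₀² = 1/16 = 0.0625; data precision n/σ² = 40/4 = 10.
θ̂ = (0.0625·(-8) + 10·(-10.66)) / (0.0625 + 10) = (-107.1)/10.0625 = -1224/115 ≈ -10.643.

θ̂_MAP = -10.643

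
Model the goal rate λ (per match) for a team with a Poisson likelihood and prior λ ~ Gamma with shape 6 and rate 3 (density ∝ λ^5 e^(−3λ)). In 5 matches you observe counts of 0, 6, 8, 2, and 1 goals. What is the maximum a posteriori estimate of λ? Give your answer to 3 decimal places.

Σxᵢ = 0+6+8+2+1 = 17, with n = 5.
Posterior ∝ λ^5e^(−3λ) · λ^17e^(−5λ) = λ^22e^(−8λ), i.e. Gamma(shape=23, rate=8).
The mode of a Gamma(a, b) with a ≥ 1 (shape–rate) is (a−1)/b = 22/8 ≈ 2.750.

λ̂_MAP = 2.750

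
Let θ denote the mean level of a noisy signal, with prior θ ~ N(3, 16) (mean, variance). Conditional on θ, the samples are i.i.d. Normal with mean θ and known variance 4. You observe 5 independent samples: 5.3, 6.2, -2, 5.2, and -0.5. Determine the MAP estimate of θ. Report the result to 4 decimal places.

n = 5; x̄ = (5.3 + 6.2 + (-2) + 5.2 + (-0.5))/5 = 14.2/5 = 2.84.
For a Normal prior and Normal likelihood with known variance, the posterior is Normal; its mode equals its mean, the precision-weighted average.
Prior precision 1/σ₀² = 1/16 = 0.0625; data precision n/σ² = 5/4 = 1.25.
θ̂ = (0.0625·3 + 1.25·2.84) / (0.0625 + 1.25) = 3.7375/1.3125 = 299/105 ≈ 2.8476.

θ̂_MAP = 2.8476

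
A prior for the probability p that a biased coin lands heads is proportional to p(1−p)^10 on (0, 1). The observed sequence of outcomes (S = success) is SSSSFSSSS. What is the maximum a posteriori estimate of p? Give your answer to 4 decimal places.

p̂_MAP = 0.4500

The prior density ∝ p(1−p)^10 is the kernel of Beta(2, 11).
Data: 8 successes in 9 trials (from the sequence). The binomial likelihood contributes p^8(1−p)^1, so the posterior is Beta(2+8, 11+1) = Beta(10, 12).
For Beta(a, b) with a, b > 1 the mode is (a−1)/(a+b−2) = 9/20 ≈ 0.4500.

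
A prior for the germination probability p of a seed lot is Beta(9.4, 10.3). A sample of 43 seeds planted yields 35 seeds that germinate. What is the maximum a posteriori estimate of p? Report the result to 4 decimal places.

p̂_MAP = 0.7150

Prior: Beta(9.4, 10.3).
Data: 35 successes in 43 trials. The binomial likelihood contributes p^35(1−p)^8, so the posterior is Beta(9.4+35, 10.3+8) = Beta(44.4, 18.3).
For Beta(a, b) with a, b > 1 the mode is (a−1)/(a+b−2) = 43.4/60.7 ≈ 0.7150.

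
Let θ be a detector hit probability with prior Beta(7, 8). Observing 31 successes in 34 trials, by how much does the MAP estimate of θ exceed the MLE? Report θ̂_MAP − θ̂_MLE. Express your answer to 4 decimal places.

MAP − MLE = -0.1245

Posterior is Beta(38, 11); MAP = (38−1)/(49−2) = 37/47 ≈ 0.78723.
MLE ignores the prior: θ̂_MLE = k/n = 31/34 ≈ 0.91176.
Difference = 37/47 − 31/34 = -199/1598 ≈ -0.1245.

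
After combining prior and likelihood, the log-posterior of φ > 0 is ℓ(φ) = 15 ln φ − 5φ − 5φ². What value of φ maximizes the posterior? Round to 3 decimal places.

φ̂_MAP = 1.000

ℓ'(φ) = 15/φ − 5 − 10φ. Setting this to zero and multiplying by φ: 10φ² + 5φ − 15 = 0.
φ = (−5 + √(5² + 4·10·15)) / (2·10) = (−5 + √625) / 20 = (−5 + 25)/20 = 1.
ℓ''(φ) = −15/φ² − 10 < 0, confirming a maximum.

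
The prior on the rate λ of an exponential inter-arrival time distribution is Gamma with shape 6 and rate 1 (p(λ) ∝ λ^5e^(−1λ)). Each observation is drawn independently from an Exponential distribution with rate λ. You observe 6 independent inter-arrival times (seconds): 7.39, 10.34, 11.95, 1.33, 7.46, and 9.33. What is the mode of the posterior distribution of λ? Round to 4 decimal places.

λ̂_MAP = 0.2254

The Exponential(rate=λ) likelihood is ∝ λ^n e^(−λΣtᵢ). Here n = 6 and Σtᵢ = 7.39 + 10.34 + 11.95 + 1.33 + 7.46 + 9.33 = 47.80.
Posterior ∝ λ^5e^(−1λ) · λ^6e^(−47.80λ) = λ^11e^(−48.80λ), i.e. Gamma(12, 48.80).
Mode = (a−1)/b = 11/48.80 ≈ 0.2254.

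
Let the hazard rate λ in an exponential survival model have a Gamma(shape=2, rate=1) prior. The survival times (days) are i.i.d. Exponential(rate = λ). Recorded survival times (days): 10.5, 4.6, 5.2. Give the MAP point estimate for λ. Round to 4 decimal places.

λ̂_MAP = 0.1878

The Exponential(rate=λ) likelihood is ∝ λ^n e^(−λΣtᵢ). Here n = 3 and Σtᵢ = 10.5 + 4.6 + 5.2 = 20.3.
Posterior ∝ λe^(−1λ) · λ^3e^(−20.3λ) = λ^4e^(−21.3λ), i.e. Gamma(5, 21.3).
Mode = (a−1)/b = 4/21.3 ≈ 0.1878.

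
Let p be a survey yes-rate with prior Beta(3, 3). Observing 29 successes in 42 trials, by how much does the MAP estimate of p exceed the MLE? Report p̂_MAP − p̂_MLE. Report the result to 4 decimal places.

Posterior is Beta(32, 16); MAP = (32−1)/(48−2) = 31/46 ≈ 0.67391.
MLE ignores the prior: p̂_MLE = k/n = 29/42 ≈ 0.69048.
Difference = 31/46 − 29/42 = -8/483 ≈ -0.0166.

MAP − MLE = -0.0166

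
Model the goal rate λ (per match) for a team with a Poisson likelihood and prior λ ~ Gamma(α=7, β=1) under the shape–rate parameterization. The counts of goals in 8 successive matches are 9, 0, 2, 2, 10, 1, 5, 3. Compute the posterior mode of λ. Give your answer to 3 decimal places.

λ̂_MAP = 4.222

Σxᵢ = 9+0+2+2+10+1+5+3 = 32, with n = 8.
Posterior ∝ λ^6e^(−1λ) · λ^32e^(−8λ) = λ^38e^(−9λ), i.e. Gamma(shape=39, rate=9).
The mode of a Gamma(a, b) with a ≥ 1 (shape–rate) is (a−1)/b = 38/9 ≈ 4.222.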